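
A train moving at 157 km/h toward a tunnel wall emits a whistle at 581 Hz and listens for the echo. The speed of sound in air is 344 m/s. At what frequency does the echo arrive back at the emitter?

750 Hz

157 km/h = 43.61 m/s.
The tunnel wall receives the sound from a moving source: f₁ = f₀ · v/(v − v_e) = 581 × 344/300.39 ≈ 665 Hz.
On the return leg the train is a moving observer: f₂ = f₁ · (v + v_e)/v = 665 × 387.61/344 ≈ 750 Hz.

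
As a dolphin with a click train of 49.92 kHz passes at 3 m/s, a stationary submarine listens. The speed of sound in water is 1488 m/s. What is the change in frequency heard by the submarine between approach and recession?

Approaching: f₁ = f · v/(v − v_s) = 49.92 × 1488/1485 ≈ 50.021 kHz.
Receding: f₂ = f · v/(v + v_s) = 49.92 × 1488/1491 ≈ 49.820 kHz.
Drop: f₁ − f₂ = 2f·v·v_s/(v² − v_s²) = 2 × 49.92 × 1488 × 3/(1488² − 3²) ≈ 0.201 kHz.

0.201 kHz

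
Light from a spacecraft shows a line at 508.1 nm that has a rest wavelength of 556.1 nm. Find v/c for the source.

λ'/λ₀ = 0.9137 < 1 (blueshift), so the source is approaching.
λ'/λ₀ = √((1 − β)/(1 + β)) for an approaching source ⇒ β = (1 − r²)/(1 + r²) with r = λ'/λ₀.
β = (1 − 0.8348)/(1 + 0.8348) ≈ 0.090.

0.090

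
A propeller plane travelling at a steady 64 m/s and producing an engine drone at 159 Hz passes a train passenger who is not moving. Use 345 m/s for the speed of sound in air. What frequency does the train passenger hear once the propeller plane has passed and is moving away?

134 Hz

Receding: f₂ = f · v/(v + v_s) = 159 × 345/409 ≈ 134 Hz.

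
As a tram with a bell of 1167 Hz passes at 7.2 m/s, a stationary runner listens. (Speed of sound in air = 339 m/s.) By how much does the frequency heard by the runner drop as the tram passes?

49.6 Hz

Approaching: f₁ = f · v/(v − v_s) = 1167 × 339/331.8 ≈ 1192.3 Hz.
Receding: f₂ = f · v/(v + v_s) = 1167 × 339/346.2 ≈ 1142.7 Hz.
Drop: f₁ − f₂ = 2f·v·v_s/(v² − v_s²) = 2 × 1167 × 339 × 7.2/(339² − 7.2²) ≈ 49.6 Hz.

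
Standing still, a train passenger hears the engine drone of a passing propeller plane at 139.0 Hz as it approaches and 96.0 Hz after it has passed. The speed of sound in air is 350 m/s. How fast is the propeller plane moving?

64 m/s

f₁/f₂ = (v + v_s)/(v − v_s), so v_s = v · (f₁ − f₂)/(f₁ + f₂).
v_s = 350 × (139.0 − 96.0)/(139.0 + 96.0) = 350 × 43.0/235.0 ≈ 64 m/s.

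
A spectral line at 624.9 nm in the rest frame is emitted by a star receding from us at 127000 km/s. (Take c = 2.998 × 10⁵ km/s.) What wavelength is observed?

982.1 nm

β = v/c = 127000/299800 = 0.4236.
Relativistic Doppler for wavelength: λ' = λ₀ · √((1 + β)/(1 − β)).
λ' = 624.9 × √(1.4236/0.5764) = 624.9 × 1.57159 ≈ 982.1 nm.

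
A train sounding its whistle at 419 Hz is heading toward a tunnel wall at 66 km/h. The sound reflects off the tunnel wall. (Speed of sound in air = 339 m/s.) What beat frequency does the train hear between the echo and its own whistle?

47.9 Hz

66 km/h = 18.33 m/s.
The tunnel wall receives the sound from a moving source: f₁ = f₀ · v/(v − v_e) = 419 × 339/320.67 ≈ 443.0 Hz.
On the return leg the train is a moving observer: f₂ = f₁ · (v + v_e)/v = 443.0 × 357.33/339 ≈ 466.9 Hz.
Equivalently f₂ = f₀ · (v + v_e)/(v − v_e).
Beat against the emitted tone: |f₂ − f₀| = 2v_e·f₀/(v − v_e) = 2 × 18.33 × 419/320.67 ≈ 47.9 Hz.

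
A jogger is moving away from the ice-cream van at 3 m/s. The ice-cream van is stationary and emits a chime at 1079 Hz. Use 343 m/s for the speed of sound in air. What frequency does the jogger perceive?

1070 Hz

Only the observer moves, away from the source, so f' = f · (v − v_o)/v.
f' = 1079 × (343 − 3)/343 = 1079 × 340/343 ≈ 1070 Hz.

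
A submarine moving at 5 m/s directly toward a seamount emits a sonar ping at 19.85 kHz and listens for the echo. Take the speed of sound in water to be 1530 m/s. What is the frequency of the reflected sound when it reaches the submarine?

The seamount receives the sound from a moving source: f₁ = f₀ · v/(v − v_e) = 19.85 × 1530/1525 ≈ 19.92 kHz.
On the return leg the submarine is a moving observer: f₂ = f₁ · (v + v_e)/v = 19.92 × 1535/1530 ≈ 19.98 kHz.

19.98 kHz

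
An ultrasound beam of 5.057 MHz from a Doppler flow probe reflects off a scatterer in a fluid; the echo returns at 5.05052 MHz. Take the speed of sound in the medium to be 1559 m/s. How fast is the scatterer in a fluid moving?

Double Doppler shift off a moving reflector: f₂ = f₀ · (v + u)/(v − u) (u > 0 toward emitter).
Rearranging, u = v · (f₂ − f₀)/(f₂ + f₀) = 1559 × -0.00648/10.10752 ≈ -1.00 m/s.
So the scatterer in a fluid is moving at 1.00 m/s away from the emitter.

1.00 m/s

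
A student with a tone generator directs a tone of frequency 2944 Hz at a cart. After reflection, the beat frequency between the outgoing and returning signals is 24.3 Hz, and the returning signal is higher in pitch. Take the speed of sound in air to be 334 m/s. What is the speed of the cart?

1.37 m/s

Double Doppler shift off a moving reflector: f₂ = f₀ · (v + u)/(v − u) (u > 0 toward emitter).
Returning signal is higher, so f₂ = f₀ + Δf = 2944 + 24.3 = 2968.3 Hz.
Rearranging, u = v · (f₂ − f₀)/(f₂ + f₀) = 334 × 24.3/5912.3 ≈ 1.37 m/s.
So the cart is moving at 1.37 m/s toward the emitter.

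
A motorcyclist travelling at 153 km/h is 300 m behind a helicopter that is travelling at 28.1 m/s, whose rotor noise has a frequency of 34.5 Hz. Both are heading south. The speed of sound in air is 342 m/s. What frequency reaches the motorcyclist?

35.8 Hz

153 km/h = 42.5 m/s.
The motorcyclist is behind, so the helicopter is moving away from it while the motorcyclist is moving toward the helicopter.
Both move, so f' = f · (v + v_o)/(v + v_s).
f' = 34.5 × (342 + 42.5)/(342 + 28.1) = 34.5 × 384.5/370.1 ≈ 35.8 Hz.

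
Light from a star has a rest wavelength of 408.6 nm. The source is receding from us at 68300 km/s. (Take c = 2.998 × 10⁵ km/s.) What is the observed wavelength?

β = v/c = 68300/299800 = 0.2278.
Relativistic Doppler for wavelength: λ' = λ₀ · √((1 + β)/(1 − β)).
λ' = 408.6 × √(1.2278/0.7722) = 408.6 × 1.26098 ≈ 515.2 nm.

515.2 nm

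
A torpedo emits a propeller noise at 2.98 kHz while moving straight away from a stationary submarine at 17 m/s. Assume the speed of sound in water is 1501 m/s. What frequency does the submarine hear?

2.95 kHz

Moving source, stationary observer: f' = f · v/(v + v_s) since the source is receding.
f' = 2.98 × 1501/(1501 + 17) = 2.98 × 1501/1518 ≈ 2.95 kHz.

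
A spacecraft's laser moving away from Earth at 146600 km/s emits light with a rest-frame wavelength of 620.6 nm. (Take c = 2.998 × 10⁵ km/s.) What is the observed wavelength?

β = v/c = 146600/299800 = 0.4890.
Relativistic Doppler for wavelength: λ' = λ₀ · √((1 + β)/(1 − β)).
λ' = 620.6 × √(1.4890/0.5110) = 620.6 × 1.70700 ≈ 1059.4 nm.

1059.4 nm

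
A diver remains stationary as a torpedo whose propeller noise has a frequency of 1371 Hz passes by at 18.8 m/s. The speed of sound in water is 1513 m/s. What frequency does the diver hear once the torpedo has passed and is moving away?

1354 Hz

Receding: f₂ = f · v/(v + v_s) = 1371 × 1513/1531.8 ≈ 1354 Hz.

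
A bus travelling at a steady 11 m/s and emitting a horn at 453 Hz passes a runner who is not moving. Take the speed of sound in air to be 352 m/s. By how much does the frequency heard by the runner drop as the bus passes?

28.3 Hz

Approaching: f₁ = f · v/(v − v_s) = 453 × 352/341 ≈ 467.6 Hz.
Receding: f₂ = f · v/(v + v_s) = 453 × 352/363 ≈ 439.3 Hz.
Drop: f₁ − f₂ = 2f·v·v_s/(v² − v_s²) = 2 × 453 × 352 × 11/(352² − 11²) ≈ 28.3 Hz.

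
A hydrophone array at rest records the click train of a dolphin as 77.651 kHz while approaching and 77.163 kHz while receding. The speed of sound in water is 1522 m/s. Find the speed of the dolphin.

4.8 m/s

f₁/f₂ = (v + v_s)/(v − v_s), so v_s = v · (f₁ − f₂)/(f₁ + f₂).
v_s = 1522 × (77.651 − 77.163)/(77.651 + 77.163) = 1522 × 0.488/154.814 ≈ 4.8 m/s.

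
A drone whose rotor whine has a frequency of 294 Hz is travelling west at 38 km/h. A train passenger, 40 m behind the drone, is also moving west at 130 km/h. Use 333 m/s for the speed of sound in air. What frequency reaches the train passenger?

38 km/h = 10.56 m/s; 130 km/h = 36.11 m/s.
The train passenger is behind, so the drone is moving away from it while the train passenger is moving toward the drone.
General Doppler shift: f' = f · (v + v_o)/(v + v_s).
f' = 294 × (333 + 36.11)/(333 + 10.56) = 294 × 369.11/343.56 ≈ 316 Hz.

316 Hz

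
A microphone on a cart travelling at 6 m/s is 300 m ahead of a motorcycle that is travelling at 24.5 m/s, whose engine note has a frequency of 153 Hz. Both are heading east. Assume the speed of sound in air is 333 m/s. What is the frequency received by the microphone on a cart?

The microphone on a cart is ahead, so the motorcycle is moving toward it while the microphone on a cart is moving away from the motorcycle.
General Doppler shift: f' = f · (v − v_o)/(v − v_s).
f' = 153 × (333 − 6)/(333 − 24.5) = 153 × 327/308.5 ≈ 162 Hz.

162 Hz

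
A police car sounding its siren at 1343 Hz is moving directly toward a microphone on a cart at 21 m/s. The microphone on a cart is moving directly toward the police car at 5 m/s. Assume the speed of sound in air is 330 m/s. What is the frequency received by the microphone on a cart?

1456 Hz

General Doppler shift: f' = f · (v + v_o)/(v − v_s).
f' = 1343 × (330 + 5)/(330 − 21) = 1343 × 335/309 ≈ 1456 Hz.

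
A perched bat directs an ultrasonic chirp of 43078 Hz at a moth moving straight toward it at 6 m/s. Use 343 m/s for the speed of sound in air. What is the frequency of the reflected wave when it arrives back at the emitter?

44612 Hz

The moth first receives the wave as a moving observer: f₁ = f₀ · (v + u)/v = 43078 × (343 + 6)/343 ≈ 43832 Hz.
The reflection then acts as a moving source: f₂ = f₁ · v/(v − u) ≈ 44612 Hz.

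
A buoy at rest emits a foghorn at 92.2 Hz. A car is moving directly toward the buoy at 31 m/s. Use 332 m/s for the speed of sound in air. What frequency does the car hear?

101 Hz

Moving observer, stationary source: f' = f · (v + v_o)/v.
f' = 92.2 × (332 + 31)/332 = 92.2 × 363/332 ≈ 101 Hz.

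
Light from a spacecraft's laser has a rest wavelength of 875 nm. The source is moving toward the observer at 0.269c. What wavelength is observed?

664.1 nm

Relativistic Doppler for wavelength: λ' = λ₀ · √((1 − β)/(1 + β)).
λ' = 875 × √(0.7310/1.2690) = 875 × 0.75898 ≈ 664.1 nm.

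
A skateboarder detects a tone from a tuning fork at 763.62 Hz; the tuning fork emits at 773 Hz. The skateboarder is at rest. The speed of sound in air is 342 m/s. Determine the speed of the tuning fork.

4.2 m/s

f' < f, so the tuning fork is receding.
f' = f · v/(v + v_s) ⇒ v_s = v · |1 − f/f'|.
v_s = 342 × |1 − 773/763.62| = 342 × 0.01228 ≈ 4.2 m/s.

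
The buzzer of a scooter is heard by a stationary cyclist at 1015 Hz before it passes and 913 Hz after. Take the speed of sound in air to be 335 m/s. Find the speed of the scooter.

f₁/f₂ = (v + v_s)/(v − v_s), so v_s = v · (f₁ − f₂)/(f₁ + f₂).
v_s = 335 × (1015 − 913)/(1015 + 913) = 335 × 102/1928 ≈ 17.7 m/s.

17.7 m/s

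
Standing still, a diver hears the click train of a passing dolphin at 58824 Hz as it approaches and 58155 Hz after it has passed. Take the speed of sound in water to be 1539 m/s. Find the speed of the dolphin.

8.8 m/s

f₁/f₂ = (v + v_s)/(v − v_s), so v_s = v · (f₁ − f₂)/(f₁ + f₂).
v_s = 1539 × (58824 − 58155)/(58824 + 58155) = 1539 × 669/116979 ≈ 8.8 m/s.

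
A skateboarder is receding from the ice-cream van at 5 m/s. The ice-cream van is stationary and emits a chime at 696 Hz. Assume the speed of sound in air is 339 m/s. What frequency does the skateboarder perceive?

Only the observer moves, away from the source, so f' = f · (v − v_o)/v.
f' = 696 × (339 − 5)/339 = 696 × 334/339 ≈ 686 Hz.

686 Hz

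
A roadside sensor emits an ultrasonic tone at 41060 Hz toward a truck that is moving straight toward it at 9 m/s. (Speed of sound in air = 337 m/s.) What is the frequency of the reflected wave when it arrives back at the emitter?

43313 Hz

At the truck (a moving observer), f₁ = f₀ · (v + u)/v = 41060 × 346/337 ≈ 42157 Hz.
On reflection it acts as a source moving toward the stationary detector: f₂ = f₁ · v/(v − u) = 42157 × 337/328 ≈ 43313 Hz.
Equivalently f₂ = f₀ · (v + u)/(v − u).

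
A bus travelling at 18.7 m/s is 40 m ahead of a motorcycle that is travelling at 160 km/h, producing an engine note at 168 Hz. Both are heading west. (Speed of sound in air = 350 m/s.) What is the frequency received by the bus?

160 km/h = 44.44 m/s.
The bus is ahead, so the motorcycle is moving toward it while the bus is moving away from the motorcycle.
Both move, so f' = f · (v − v_o)/(v − v_s).
f' = 168 × (350 − 18.7)/(350 − 44.44) = 168 × 331.3/305.56 ≈ 182 Hz.

182 Hz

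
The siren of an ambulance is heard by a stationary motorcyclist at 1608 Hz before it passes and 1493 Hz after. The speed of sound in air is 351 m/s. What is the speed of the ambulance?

f₁/f₂ = (v + v_s)/(v − v_s), so v_s = v · (f₁ − f₂)/(f₁ + f₂).
v_s = 351 × (1608 − 1493)/(1608 + 1493) = 351 × 115/3101 ≈ 13.0 m/s.

13.0 m/s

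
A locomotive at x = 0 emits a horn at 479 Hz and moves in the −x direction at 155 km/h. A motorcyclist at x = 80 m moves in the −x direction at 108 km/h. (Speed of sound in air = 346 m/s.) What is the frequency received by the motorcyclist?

463 Hz

155 km/h = 43.06 m/s; 108 km/h = 30 m/s.
The observer lies on the +x side, so the source is heading away from the observer and the observer is heading toward the source.
Both move, so f' = f · (v + v_o)/(v + v_s).
f' = 479 × (346 + 30)/(346 + 43.06) = 479 × 376/389.06 ≈ 463 Hz.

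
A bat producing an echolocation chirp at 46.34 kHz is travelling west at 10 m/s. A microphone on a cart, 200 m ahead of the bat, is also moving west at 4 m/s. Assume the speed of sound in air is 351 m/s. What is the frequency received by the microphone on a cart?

The microphone on a cart is ahead, so the bat is moving toward it while the microphone on a cart is moving away from the bat.
With source approaching and observer receding, f' = f · (v − v_o)/(v − v_s).
f' = 46.34 × (351 − 4)/(351 − 10) = 46.34 × 347/341 ≈ 47.2 kHz.

47.2 kHz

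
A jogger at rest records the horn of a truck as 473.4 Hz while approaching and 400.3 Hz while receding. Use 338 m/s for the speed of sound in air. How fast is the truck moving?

f₁/f₂ = (v + v_s)/(v − v_s), so v_s = v · (f₁ − f₂)/(f₁ + f₂).
v_s = 338 × (473.4 − 400.3)/(473.4 + 400.3) = 338 × 73.1/873.7 ≈ 28 m/s.

28 m/s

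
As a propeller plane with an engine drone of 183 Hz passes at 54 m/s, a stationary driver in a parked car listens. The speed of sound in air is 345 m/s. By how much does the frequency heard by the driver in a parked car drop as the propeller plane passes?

58.7 Hz

Approaching: f₁ = f · v/(v − v_s) = 183 × 345/291 ≈ 217.0 Hz.
Receding: f₂ = f · v/(v + v_s) = 183 × 345/399 ≈ 158.2 Hz.
Drop: f₁ − f₂ = 2f·v·v_s/(v² − v_s²) = 2 × 183 × 345 × 54/(345² − 54²) ≈ 58.7 Hz.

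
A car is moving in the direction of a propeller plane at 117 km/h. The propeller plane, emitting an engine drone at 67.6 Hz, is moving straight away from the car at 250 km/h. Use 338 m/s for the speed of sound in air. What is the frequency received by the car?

250 km/h = 69.44 m/s; 117 km/h = 32.5 m/s.
With source receding and observer approaching, f' = f · (v + v_o)/(v + v_s).
f' = 67.6 × (338 + 32.5)/(338 + 69.44) = 67.6 × 370.5/407.44 ≈ 61 Hz.

61 Hz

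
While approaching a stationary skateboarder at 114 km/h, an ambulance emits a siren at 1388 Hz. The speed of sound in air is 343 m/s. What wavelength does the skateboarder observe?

114 km/h = 31.67 m/s.
Only the source moves, toward the listener, so f' = f · v/(v − v_s).
f' = 1388 × 343/(343 − 31.67) ≈ 1529 Hz.
λ' = v/f' = 343/1529.18 ≈ 22.4 cm.

22.4 cm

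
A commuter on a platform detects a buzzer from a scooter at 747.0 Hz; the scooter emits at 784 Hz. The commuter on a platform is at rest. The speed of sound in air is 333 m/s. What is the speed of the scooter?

f' < f, so the scooter is receding.
f' = f · v/(v + v_s) ⇒ v_s = v · |1 − f/f'|.
v_s = 333 × |1 − 784/747.0| = 333 × 0.04953 ≈ 16.5 m/s.

16.5 m/s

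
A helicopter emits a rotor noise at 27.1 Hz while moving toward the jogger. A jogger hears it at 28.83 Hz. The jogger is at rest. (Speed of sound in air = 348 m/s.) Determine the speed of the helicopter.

20.9 m/s

f' = f · v/(v − v_s) ⇒ v_s = v · |1 − f/f'|.
v_s = 348 × |1 − 27.1/28.83| = 348 × 0.06001 ≈ 20.9 m/s.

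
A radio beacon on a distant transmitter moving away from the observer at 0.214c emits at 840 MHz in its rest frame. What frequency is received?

Relativistic Doppler for frequency: f' = f₀ · √((1 − β)/(1 + β)).
f' = 840 × √(0.7860/1.2140) = 840 × 0.80464 ≈ 675.9 MHz.

675.9 MHz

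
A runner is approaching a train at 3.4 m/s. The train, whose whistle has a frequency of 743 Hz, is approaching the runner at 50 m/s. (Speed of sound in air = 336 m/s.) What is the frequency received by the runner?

General Doppler shift: f' = f · (v + v_o)/(v − v_s).
f' = 743 × (336 + 3.4)/(336 − 50) = 743 × 339.4/286 ≈ 882 Hz.

882 Hz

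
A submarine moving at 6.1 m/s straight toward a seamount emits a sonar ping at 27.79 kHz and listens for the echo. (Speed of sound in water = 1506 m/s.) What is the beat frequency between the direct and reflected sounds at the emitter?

226 Hz

The seamount receives the sound from a moving source: f₁ = f₀ · v/(v − v_e) = 27.79 × 1506/1499.9 ≈ 27.903 kHz.
On the return leg the submarine is a moving observer: f₂ = f₁ · (v + v_e)/v = 27.903 × 1512.1/1506 ≈ 28.016 kHz.
Equivalently f₂ = f₀ · (v + v_e)/(v − v_e).
Beat against the emitted tone (with f₀ = 27790 Hz): |f₂ − f₀| = 2v_e·f₀/(v − v_e) = 2 × 6.1 × 27790/1499.9 ≈ 226 Hz.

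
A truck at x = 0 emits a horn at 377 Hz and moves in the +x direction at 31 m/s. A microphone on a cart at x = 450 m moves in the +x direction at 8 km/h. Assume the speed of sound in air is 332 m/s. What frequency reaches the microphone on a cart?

8 km/h = 2.222 m/s.
The observer lies on the +x side, so the source is heading toward the observer and the observer is heading away from the source.
Both move, so f' = f · (v − v_o)/(v − v_s).
f' = 377 × (332 − 2.222)/(332 − 31) = 377 × 329.78/301 ≈ 413 Hz.

413 Hz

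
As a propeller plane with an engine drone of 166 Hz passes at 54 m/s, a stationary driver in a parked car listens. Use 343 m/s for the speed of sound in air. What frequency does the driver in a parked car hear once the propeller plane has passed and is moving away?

Receding: f₂ = f · v/(v + v_s) = 166 × 343/397 ≈ 143 Hz.

143 Hz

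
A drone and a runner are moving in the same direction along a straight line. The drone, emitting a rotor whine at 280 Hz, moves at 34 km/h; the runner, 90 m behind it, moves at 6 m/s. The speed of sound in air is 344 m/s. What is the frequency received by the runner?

34 km/h = 9.444 m/s.
The runner is behind, so the drone is moving away from it while the runner is moving toward the drone.
General Doppler shift: f' = f · (v + v_o)/(v + v_s).
f' = 280 × (344 + 6)/(344 + 9.444) = 280 × 350/353.44 ≈ 277 Hz.

277 Hz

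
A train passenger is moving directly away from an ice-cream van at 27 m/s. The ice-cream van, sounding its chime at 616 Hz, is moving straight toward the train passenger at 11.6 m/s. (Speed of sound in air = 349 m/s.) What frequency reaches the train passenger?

588 Hz

General Doppler shift: f' = f · (v − v_o)/(v − v_s).
f' = 616 × (349 − 27)/(349 − 11.6) = 616 × 322/337.4 ≈ 588 Hz.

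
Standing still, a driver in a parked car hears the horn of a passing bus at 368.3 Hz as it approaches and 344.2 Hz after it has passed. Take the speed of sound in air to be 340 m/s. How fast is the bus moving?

11.5 m/s

f₁/f₂ = (v + v_s)/(v − v_s), so v_s = v · (f₁ − f₂)/(f₁ + f₂).
v_s = 340 × (368.3 − 344.2)/(368.3 + 344.2) = 340 × 24.1/712.5 ≈ 11.5 m/s.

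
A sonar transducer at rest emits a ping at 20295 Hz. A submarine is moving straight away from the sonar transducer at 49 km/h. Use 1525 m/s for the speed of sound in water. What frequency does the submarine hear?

20114 Hz

49 km/h = 13.61 m/s.
Moving observer, stationary source: f' = f · (v − v_o)/v.
f' = 20295 × (1525 − 13.61)/1525 = 20295 × 1511.4/1525 ≈ 20114 Hz.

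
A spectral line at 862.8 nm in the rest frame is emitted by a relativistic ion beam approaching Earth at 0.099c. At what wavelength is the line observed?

Relativistic Doppler for wavelength: λ' = λ₀ · √((1 − β)/(1 + β)).
λ' = 862.8 × √(0.9010/1.0990) = 862.8 × 0.90545 ≈ 781.2 nm.

781.2 nm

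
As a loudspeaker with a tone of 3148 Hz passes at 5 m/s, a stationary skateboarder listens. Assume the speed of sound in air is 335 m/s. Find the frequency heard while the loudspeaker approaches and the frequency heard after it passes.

3196 Hz approaching; 3102 Hz receding

Approaching: f₁ = f · v/(v − v_s) = 3148 × 335/330 ≈ 3196 Hz.
Receding: f₂ = f · v/(v + v_s) = 3148 × 335/340 ≈ 3102 Hz.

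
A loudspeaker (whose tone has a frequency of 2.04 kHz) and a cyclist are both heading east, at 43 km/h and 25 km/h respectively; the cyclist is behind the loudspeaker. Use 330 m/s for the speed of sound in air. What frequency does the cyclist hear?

43 km/h = 11.94 m/s; 25 km/h = 6.944 m/s.
The cyclist is behind, so the loudspeaker is moving away from it while the cyclist is moving toward the loudspeaker.
Both move, so f' = f · (v + v_o)/(v + v_s).
f' = 2.04 × (330 + 6.944)/(330 + 11.94) = 2.04 × 336.94/341.94 ≈ 2.01 kHz.

2.01 kHz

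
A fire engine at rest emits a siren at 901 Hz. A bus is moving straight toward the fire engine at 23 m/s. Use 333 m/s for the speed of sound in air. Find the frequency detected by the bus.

963 Hz

Moving observer, stationary source: f' = f · (v + v_o)/v.
f' = 901 × (333 + 23)/333 = 901 × 356/333 ≈ 963 Hz.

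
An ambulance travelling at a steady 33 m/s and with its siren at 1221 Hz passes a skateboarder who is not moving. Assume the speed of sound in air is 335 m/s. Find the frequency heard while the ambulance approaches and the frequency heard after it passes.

Approaching: f₁ = f · v/(v − v_s) = 1221 × 335/302 ≈ 1354 Hz.
Receding: f₂ = f · v/(v + v_s) = 1221 × 335/368 ≈ 1112 Hz.

1354 Hz approaching; 1112 Hz receding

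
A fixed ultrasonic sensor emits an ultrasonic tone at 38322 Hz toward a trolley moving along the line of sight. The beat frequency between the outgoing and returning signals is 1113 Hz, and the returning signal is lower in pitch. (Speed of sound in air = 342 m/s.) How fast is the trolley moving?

Double Doppler shift off a moving reflector: f₂ = f₀ · (v + u)/(v − u) (u > 0 toward emitter).
Returning signal is lower, so f₂ = f₀ − Δf = 38322 − 1113 = 37209 Hz.
Rearranging, u = v · (f₂ − f₀)/(f₂ + f₀) = 342 × -1113/75531 ≈ -5.0 m/s.
So the trolley is moving at 5.0 m/s away from the emitter.

5.0 m/s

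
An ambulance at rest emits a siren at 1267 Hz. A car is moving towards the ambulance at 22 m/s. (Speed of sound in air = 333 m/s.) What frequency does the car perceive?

Only the observer moves, toward the source, so f' = f · (v + v_o)/v.
f' = 1267 × (333 + 22)/333 = 1267 × 355/333 ≈ 1351 Hz.

1351 Hz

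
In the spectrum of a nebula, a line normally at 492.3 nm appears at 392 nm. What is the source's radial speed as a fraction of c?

0.224

λ'/λ₀ = 0.7963 < 1 (blueshift), so the source is approaching.
λ'/λ₀ = √((1 − β)/(1 + β)) for an approaching source ⇒ β = (1 − r²)/(1 + r²) with r = λ'/λ₀.
β = (1 − 0.6340)/(1 + 0.6340) ≈ 0.224.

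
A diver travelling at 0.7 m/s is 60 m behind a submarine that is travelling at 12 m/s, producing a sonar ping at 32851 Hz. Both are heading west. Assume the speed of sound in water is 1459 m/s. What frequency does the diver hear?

32599 Hz

The diver is behind, so the submarine is moving away from it while the diver is moving toward the submarine.
Both move, so f' = f · (v + v_o)/(v + v_s).
f' = 32851 × (1459 + 0.7)/(1459 + 12) = 32851 × 1459.7/1471 ≈ 32599 Hz.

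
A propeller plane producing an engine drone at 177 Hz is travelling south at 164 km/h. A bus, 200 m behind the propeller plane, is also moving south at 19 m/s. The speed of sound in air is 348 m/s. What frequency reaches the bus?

164 km/h = 45.56 m/s.
The bus is behind, so the propeller plane is moving away from it while the bus is moving toward the propeller plane.
With source receding and observer approaching, f' = f · (v + v_o)/(v + v_s).
f' = 177 × (348 + 19)/(348 + 45.56) = 177 × 367/393.56 ≈ 165 Hz.

165 Hz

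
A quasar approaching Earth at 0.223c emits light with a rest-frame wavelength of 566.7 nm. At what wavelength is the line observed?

Relativistic Doppler for wavelength: λ' = λ₀ · √((1 − β)/(1 + β)).
λ' = 566.7 × √(0.7770/1.2230) = 566.7 × 0.79707 ≈ 451.7 nm.

451.7 nm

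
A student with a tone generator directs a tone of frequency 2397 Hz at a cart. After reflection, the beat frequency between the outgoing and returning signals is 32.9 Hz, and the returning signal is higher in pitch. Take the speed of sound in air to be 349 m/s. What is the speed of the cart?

2.38 m/s

Double Doppler shift off a moving reflector: f₂ = f₀ · (v + u)/(v − u) (u > 0 toward emitter).
Returning signal is higher, so f₂ = f₀ + Δf = 2397 + 32.9 = 2429.9 Hz.
Rearranging, u = v · (f₂ − f₀)/(f₂ + f₀) = 349 × 32.9/4826.9 ≈ 2.38 m/s.
So the cart is moving at 2.38 m/s toward the emitter.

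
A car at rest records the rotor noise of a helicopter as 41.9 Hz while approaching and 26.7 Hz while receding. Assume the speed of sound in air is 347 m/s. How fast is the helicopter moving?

f₁/f₂ = (v + v_s)/(v − v_s), so v_s = v · (f₁ − f₂)/(f₁ + f₂).
v_s = 347 × (41.9 − 26.7)/(41.9 + 26.7) = 347 × 15.2/68.6 ≈ 77 m/s.

77 m/s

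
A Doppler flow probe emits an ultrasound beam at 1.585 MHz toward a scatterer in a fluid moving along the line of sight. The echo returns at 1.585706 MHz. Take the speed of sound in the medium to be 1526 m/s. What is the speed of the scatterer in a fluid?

0.34 m/s

Double Doppler shift off a moving reflector: f₂ = f₀ · (v + u)/(v − u) (u > 0 toward emitter).
Rearranging, u = v · (f₂ − f₀)/(f₂ + f₀) = 1526 × 0.000706/3.170706 ≈ 0.34 m/s.
So the scatterer in a fluid is moving at 0.34 m/s toward the emitter.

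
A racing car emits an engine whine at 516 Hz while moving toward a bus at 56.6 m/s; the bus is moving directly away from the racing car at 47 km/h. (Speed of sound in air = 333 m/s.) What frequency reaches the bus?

597 Hz

47 km/h = 13.06 m/s.
Both move, so f' = f · (v − v_o)/(v − v_s).
f' = 516 × (333 − 13.06)/(333 − 56.6) = 516 × 319.94/276.4 ≈ 597 Hz.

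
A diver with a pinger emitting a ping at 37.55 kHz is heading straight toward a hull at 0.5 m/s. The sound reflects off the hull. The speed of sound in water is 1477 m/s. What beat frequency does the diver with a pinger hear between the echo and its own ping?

25.4 Hz

The hull receives the sound from a moving source: f₁ = f₀ · v/(v − v_e) = 37.55 × 1477/1476.5 ≈ 37.5627 kHz.
On the return leg the diver with a pinger is a moving observer: f₂ = f₁ · (v + v_e)/v = 37.5627 × 1477.5/1477 ≈ 37.5754 kHz.
Beat against the emitted tone (with f₀ = 37550 Hz): |f₂ − f₀| = 2v_e·f₀/(v − v_e) = 2 × 0.5 × 37550/1476.5 ≈ 25.4 Hz.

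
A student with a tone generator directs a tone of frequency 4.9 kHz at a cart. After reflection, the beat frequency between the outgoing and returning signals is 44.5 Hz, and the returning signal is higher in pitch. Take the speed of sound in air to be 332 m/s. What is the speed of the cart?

1.50 m/s

Double Doppler shift off a moving reflector: f₂ = f₀ · (v + u)/(v − u) (u > 0 toward emitter).
Returning signal is higher, so f₂ = f₀ + Δf = 4900 + 44.5 = 4944.5 Hz.
Rearranging, u = v · (f₂ − f₀)/(f₂ + f₀) = 332 × 44.5/9844.5 ≈ 1.50 m/s.
So the cart is moving at 1.50 m/s toward the emitter.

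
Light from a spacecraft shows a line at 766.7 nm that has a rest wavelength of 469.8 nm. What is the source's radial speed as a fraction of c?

0.454c

λ'/λ₀ = 1.6320 > 1 (redshift), so the source is receding.
λ'/λ₀ = √((1 + β)/(1 − β)) for a receding source ⇒ β = (r² − 1)/(r² + 1) with r = λ'/λ₀.
β = (2.6633 − 1)/(2.6633 + 1) ≈ 0.454.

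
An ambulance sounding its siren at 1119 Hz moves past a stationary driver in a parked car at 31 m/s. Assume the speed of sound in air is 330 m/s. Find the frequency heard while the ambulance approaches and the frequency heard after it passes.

1235 Hz approaching; 1023 Hz receding

Approaching: f₁ = f · v/(v − v_s) = 1119 × 330/299 ≈ 1235 Hz.
Receding: f₂ = f · v/(v + v_s) = 1119 × 330/361 ≈ 1023 Hz.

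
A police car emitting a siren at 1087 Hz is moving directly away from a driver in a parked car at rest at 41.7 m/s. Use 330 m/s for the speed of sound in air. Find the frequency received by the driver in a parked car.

Only the source moves, away from the listener, so f' = f · v/(v + v_s).
f' = 1087 × 330/(330 + 41.7) = 1087 × 330/371.7 ≈ 965 Hz.

965 Hz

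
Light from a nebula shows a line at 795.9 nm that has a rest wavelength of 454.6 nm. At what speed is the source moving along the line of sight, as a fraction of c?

λ'/λ₀ = 1.7508 > 1 (redshift), so the source is receding.
λ'/λ₀ = √((1 + β)/(1 − β)) for a receding source ⇒ β = (r² − 1)/(r² + 1) with r = λ'/λ₀.
β = (3.0652 − 1)/(3.0652 + 1) ≈ 0.508.

0.508c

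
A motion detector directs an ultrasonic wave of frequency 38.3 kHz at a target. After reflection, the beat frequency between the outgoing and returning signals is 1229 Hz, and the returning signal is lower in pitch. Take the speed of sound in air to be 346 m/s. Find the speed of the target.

5.6 m/s

Double Doppler shift off a moving reflector: f₂ = f₀ · (v + u)/(v − u) (u > 0 toward emitter).
Returning signal is lower, so f₂ = f₀ − Δf = 38300 − 1229 = 37071 Hz.
Rearranging, u = v · (f₂ − f₀)/(f₂ + f₀) = 346 × -1229/75371 ≈ -5.6 m/s.
So the target is moving at 5.6 m/s away from the emitter.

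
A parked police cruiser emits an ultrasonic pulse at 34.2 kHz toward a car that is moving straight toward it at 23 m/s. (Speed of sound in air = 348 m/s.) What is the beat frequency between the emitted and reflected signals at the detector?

4841 Hz

The car first receives the wave as a moving observer: f₁ = f₀ · (v + u)/v = 34.2 × (348 + 23)/348 ≈ 36.46 kHz.
The reflection then acts as a moving source: f₂ = f₁ · v/(v − u) ≈ 39.04 kHz.
Beat frequency (with f₀ = 34200 Hz): |f₂ − f₀| = 2u·f₀/(v − u) = 2 × 23 × 34200/325 ≈ 4841 Hz.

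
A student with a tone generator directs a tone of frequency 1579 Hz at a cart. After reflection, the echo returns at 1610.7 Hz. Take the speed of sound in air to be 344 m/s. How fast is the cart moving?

Double Doppler shift off a moving reflector: f₂ = f₀ · (v + u)/(v − u) (u > 0 toward emitter).
Rearranging, u = v · (f₂ − f₀)/(f₂ + f₀) = 344 × 31.7/3189.7 ≈ 3.4 m/s.
So the cart is moving at 3.4 m/s toward the emitter.

3.4 m/s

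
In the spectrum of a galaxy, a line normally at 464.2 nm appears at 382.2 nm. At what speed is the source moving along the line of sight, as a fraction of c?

λ'/λ₀ = 0.8234 < 1 (blueshift), so the source is approaching.
λ'/λ₀ = √((1 − β)/(1 + β)) for an approaching source ⇒ β = (1 − r²)/(1 + r²) with r = λ'/λ₀.
β = (1 − 0.6779)/(1 + 0.6779) ≈ 0.192.

0.192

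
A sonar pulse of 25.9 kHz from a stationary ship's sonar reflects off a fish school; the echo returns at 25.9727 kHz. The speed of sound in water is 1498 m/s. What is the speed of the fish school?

Double Doppler shift off a moving reflector: f₂ = f₀ · (v + u)/(v − u) (u > 0 toward emitter).
Rearranging, u = v · (f₂ − f₀)/(f₂ + f₀) = 1498 × 0.0727/51.8727 ≈ 2.10 m/s.
So the fish school is moving at 2.10 m/s toward the emitter.

2.10 m/s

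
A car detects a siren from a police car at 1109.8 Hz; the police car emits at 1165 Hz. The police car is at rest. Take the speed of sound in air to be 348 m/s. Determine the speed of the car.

f' < f, so the car is receding.
f' = f · (v − v_o)/v ⇒ v_o = v · |f'/f − 1|.
v_o = 348 × |1109.8/1165 − 1| = 348 × 0.04738 ≈ 16.5 m/s.

16.5 m/s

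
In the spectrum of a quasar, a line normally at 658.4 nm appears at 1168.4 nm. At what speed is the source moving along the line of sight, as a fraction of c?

0.518

λ'/λ₀ = 1.7746 > 1 (redshift), so the source is receding.
λ'/λ₀ = √((1 + β)/(1 − β)) for a receding source ⇒ β = (r² − 1)/(r² + 1) with r = λ'/λ₀.
β = (3.1492 − 1)/(3.1492 + 1) ≈ 0.518.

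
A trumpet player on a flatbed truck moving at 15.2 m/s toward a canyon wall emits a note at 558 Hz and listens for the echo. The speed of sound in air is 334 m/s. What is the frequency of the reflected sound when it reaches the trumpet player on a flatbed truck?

611 Hz

The canyon wall receives the sound from a moving source: f₁ = f₀ · v/(v − v_e) = 558 × 334/318.8 ≈ 585 Hz.
On the return leg the trumpet player on a flatbed truck is a moving observer: f₂ = f₁ · (v + v_e)/v = 585 × 349.2/334 ≈ 611 Hz.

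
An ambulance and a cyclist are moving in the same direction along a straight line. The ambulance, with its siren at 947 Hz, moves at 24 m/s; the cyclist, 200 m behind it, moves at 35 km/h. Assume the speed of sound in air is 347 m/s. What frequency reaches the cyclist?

35 km/h = 9.722 m/s.
The cyclist is behind, so the ambulance is moving away from it while the cyclist is moving toward the ambulance.
General Doppler shift: f' = f · (v + v_o)/(v + v_s).
f' = 947 × (347 + 9.722)/(347 + 24) = 947 × 356.72/371 ≈ 911 Hz.

911 Hz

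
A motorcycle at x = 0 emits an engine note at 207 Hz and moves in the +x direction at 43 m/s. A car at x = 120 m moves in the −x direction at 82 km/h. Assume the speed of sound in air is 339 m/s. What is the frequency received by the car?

82 km/h = 22.78 m/s.
The observer lies on the +x side, so the source is heading toward the observer and the observer is heading toward the source.
Both move, so f' = f · (v + v_o)/(v − v_s).
f' = 207 × (339 + 22.78)/(339 − 43) = 207 × 361.78/296 ≈ 253 Hz.

253 Hz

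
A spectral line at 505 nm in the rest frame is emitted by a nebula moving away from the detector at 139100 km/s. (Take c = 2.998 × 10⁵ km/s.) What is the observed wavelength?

834.6 nm

β = v/c = 139100/299800 = 0.4640.
Relativistic Doppler for wavelength: λ' = λ₀ · √((1 + β)/(1 − β)).
λ' = 505 × √(1.4640/0.5360) = 505 × 1.65263 ≈ 834.6 nm.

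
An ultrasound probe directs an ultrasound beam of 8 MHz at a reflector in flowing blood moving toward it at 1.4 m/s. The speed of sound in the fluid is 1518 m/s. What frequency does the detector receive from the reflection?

8.015 MHz

The reflector in flowing blood first receives the wave as a moving observer: f₁ = f₀ · (v + u)/v = 8 × (1518 + 1.4)/1518 ≈ 8.007 MHz.
On reflection it acts as a source moving toward the stationary detector: f₂ = f₁ · v/(v − u) = 8.007 × 1518/1516.6 ≈ 8.015 MHz.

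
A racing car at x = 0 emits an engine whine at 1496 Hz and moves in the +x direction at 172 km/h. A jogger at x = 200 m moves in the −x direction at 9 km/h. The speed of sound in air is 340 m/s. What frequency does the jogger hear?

1753 Hz

172 km/h = 47.78 m/s; 9 km/h = 2.5 m/s.
The observer lies on the +x side, so the source is heading toward the observer and the observer is heading toward the source.
With source approaching and observer approaching, f' = f · (v + v_o)/(v − v_s).
f' = 1496 × (340 + 2.5)/(340 − 47.78) = 1496 × 342.5/292.22 ≈ 1753 Hz.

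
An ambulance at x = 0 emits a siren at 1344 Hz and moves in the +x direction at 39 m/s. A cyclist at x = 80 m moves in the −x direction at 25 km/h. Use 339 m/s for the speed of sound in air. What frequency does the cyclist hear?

1550 Hz

25 km/h = 6.944 m/s.
The observer lies on the +x side, so the source is heading toward the observer and the observer is heading toward the source.
With source approaching and observer approaching, f' = f · (v + v_o)/(v − v_s).
f' = 1344 × (339 + 6.944)/(339 − 39) = 1344 × 345.94/300 ≈ 1550 Hz.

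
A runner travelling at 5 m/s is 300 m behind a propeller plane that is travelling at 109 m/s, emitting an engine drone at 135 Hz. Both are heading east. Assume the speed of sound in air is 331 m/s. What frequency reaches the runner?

103 Hz

The runner is behind, so the propeller plane is moving away from it while the runner is moving toward the propeller plane.
Both move, so f' = f · (v + v_o)/(v + v_s).
f' = 135 × (331 + 5)/(331 + 109) = 135 × 336/440 ≈ 103 Hz.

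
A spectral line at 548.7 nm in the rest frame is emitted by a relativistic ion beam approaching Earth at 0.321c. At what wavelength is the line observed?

Relativistic Doppler for wavelength: λ' = λ₀ · √((1 − β)/(1 + β)).
λ' = 548.7 × √(0.6790/1.3210) = 548.7 × 0.71694 ≈ 393.4 nm.

393.4 nm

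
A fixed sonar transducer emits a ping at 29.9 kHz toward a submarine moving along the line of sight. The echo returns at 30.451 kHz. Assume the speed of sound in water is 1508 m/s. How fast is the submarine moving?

13.8 m/s

Double Doppler shift off a moving reflector: f₂ = f₀ · (v + u)/(v − u) (u > 0 toward emitter).
Rearranging, u = v · (f₂ − f₀)/(f₂ + f₀) = 1508 × 0.551/60.351 ≈ 13.8 m/s.
So the submarine is moving at 13.8 m/s toward the emitter.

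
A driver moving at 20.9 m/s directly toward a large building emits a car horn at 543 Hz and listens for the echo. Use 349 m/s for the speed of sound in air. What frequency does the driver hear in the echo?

The large building receives the sound from a moving source: f₁ = f₀ · v/(v − v_e) = 543 × 349/328.1 ≈ 578 Hz.
On the return leg the driver is a moving observer: f₂ = f₁ · (v + v_e)/v = 578 × 369.9/349 ≈ 612 Hz.
Equivalently f₂ = f₀ · (v + v_e)/(v − v_e).

612 Hz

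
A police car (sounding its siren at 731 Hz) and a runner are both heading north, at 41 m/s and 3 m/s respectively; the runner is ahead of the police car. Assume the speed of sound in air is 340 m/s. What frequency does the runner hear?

The runner is ahead, so the police car is moving toward it while the runner is moving away from the police car.
Both move, so f' = f · (v − v_o)/(v − v_s).
f' = 731 × (340 − 3)/(340 − 41) = 731 × 337/299 ≈ 824 Hz.

824 Hz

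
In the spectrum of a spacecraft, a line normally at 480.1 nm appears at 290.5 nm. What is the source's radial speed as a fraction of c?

λ'/λ₀ = 0.6051 < 1 (blueshift), so the source is approaching.
λ'/λ₀ = √((1 − β)/(1 + β)) for an approaching source ⇒ β = (1 − r²)/(1 + r²) with r = λ'/λ₀.
β = (1 − 0.3661)/(1 + 0.3661) ≈ 0.464.

0.464c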